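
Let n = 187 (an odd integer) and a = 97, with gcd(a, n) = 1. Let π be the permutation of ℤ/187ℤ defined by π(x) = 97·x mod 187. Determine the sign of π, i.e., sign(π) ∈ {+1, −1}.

Start at x=166: 166 → 20 → 70 → 58 → 16 → 56 → 9 → … (one orbit).
6 cycles of lengths [80, 80, 16, 5, 5, 1].
n − c = 187 − 6 = 181; sign = (−1)^181 = -1.

-1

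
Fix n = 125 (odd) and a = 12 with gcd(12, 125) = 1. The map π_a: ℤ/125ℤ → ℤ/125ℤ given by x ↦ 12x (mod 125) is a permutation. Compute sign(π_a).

-1

Trace 99: π^k(99) = [99, 63, 6, 72, 114, 118, 41] for k=0..6.
Decompose π into cycles: lengths [100, 20, 4, 1] (4 cycles, including the fixed point 0).
n − c = 125 − 4 = 121; sign = (−1)^121 = -1.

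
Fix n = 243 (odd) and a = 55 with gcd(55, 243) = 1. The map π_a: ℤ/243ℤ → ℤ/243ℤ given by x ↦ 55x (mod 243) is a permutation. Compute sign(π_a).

Trace 28: π^k(28) = [28, 82, 136, 190, 1, 55, 109] for k=0..6.
The orbit structure of x ↦ 55x mod 243: 63 orbits of sizes [9, 9, 9, 9, 9, 9, 9, 9, 9, 9, 9, 9, 9, 9, 9, 9, 9, 9, 3, 3, 3, 3, 3, 3, 3, 3, 3, 3, 3, 3, 3, 3, 3, 3, 3, 3, 1, 1, 1, 1, 1, 1, 1, 1, 1, 1, 1, 1, 1, 1, 1, 1, 1, 1, 1, 1, 1, 1, 1, 1, 1, 1, 1].
With 63 cycles on 243 points, sign = (−1)^{243−63} = +1.

+1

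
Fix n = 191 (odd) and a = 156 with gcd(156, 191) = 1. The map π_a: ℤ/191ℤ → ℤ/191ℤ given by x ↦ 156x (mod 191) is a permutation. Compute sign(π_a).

+1

Trace 147: π^k(147) = [147, 12, 153, 184, 54, 20, 64] for k=0..6.
Cycle type of π: 95×2 + 1; total 3 cycles.
Σ(ℓ_i−1) = 191−3 = 188; sign = (−1)^188 = +1.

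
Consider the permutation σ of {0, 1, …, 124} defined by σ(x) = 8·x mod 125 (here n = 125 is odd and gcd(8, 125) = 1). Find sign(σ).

-1

Trace 61: π^k(61) = [61, 113, 29, 107, 106, 98, 34] for k=0..6.
4 cycles of lengths [100, 20, 4, 1].
n − c = 125 − 4 = 121; sign = (−1)^121 = -1.
Check: (8/125) = -1 by Zolotarev.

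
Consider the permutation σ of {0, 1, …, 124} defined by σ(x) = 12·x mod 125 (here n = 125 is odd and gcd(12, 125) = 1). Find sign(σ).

-1

Orbit of 57 under x↦12x: [57, 59, 83, 121, 77, 49, 88]… (length divides ord_125(12)).
Decompose π into cycles: lengths [100, 20, 4, 1] (4 cycles, including the fixed point 0).
With 4 cycles on 125 points, sign = (−1)^{125−4} = -1.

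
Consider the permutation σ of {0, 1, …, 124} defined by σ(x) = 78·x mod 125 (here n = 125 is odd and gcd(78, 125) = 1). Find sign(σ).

Start at x=98: 98 → 19 → 107 → 96 → 113 → 64 → 117 → … (one orbit).
Decompose π into cycles: lengths [100, 20, 4, 1] (4 cycles, including the fixed point 0).
Σ(ℓ_i−1) = 125−4 = 121; sign = (−1)^121 = -1.

-1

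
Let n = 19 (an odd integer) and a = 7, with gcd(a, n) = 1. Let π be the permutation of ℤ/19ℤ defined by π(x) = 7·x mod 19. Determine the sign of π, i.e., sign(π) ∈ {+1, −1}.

+1

Trace 1: π^k(1) = [1, 7, 11] for k=0..2.
Cycle lengths of π_7 on ℤ/19ℤ: [3, 3, 3, 3, 3, 3, 1]; 7 cycles in total.
Σ(ℓ_i−1) = 19−7 = 12; sign = (−1)^12 = +1.
Zolotarev: (7|19) = +1, matching the cycle-count sign.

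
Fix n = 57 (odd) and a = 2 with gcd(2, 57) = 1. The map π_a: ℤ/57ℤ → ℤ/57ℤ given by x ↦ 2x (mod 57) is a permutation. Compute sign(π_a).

Trace 7: π^k(7) = [7, 14, 28, 56, 55, 53, 49] for k=0..6.
π_2 has 5 disjoint cycles with lengths [18, 18, 18, 2, 1] on {0,…,56}.
Σ(ℓ_i−1) = 57−5 = 52; sign = (−1)^52 = +1.
Via Zolotarev, sign(π_{2}) = (2|57) = +1.

+1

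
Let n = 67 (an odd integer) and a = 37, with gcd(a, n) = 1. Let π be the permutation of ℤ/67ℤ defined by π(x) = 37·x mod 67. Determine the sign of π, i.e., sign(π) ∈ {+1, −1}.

Trace 29: π^k(29) = [29, 1, 37] for k=0..2.
23 cycles of lengths [3, 3, 3, 3, 3, 3, 3, 3, 3, 3, 3, 3, 3, 3, 3, 3, 3, 3, 3, 3, 3, 3, 1].
67 − 23 = 44 transpositions; sign(π) = (−1)^44 = +1.
(37|67)_J = +1 (Zolotarev's lemma cross-check).

+1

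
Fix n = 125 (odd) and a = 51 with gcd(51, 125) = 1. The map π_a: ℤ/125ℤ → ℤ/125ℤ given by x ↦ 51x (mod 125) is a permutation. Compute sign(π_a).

Trace 76: π^k(76) = [76, 1, 51, 101, 26] for k=0..4.
The orbit structure of x ↦ 51x mod 125: 45 orbits of sizes [5, 5, 5, 5, 5, 5, 5, 5, 5, 5, 5, 5, 5, 5, 5, 5, 5, 5, 5, 5, 1, 1, 1, 1, 1, 1, 1, 1, 1, 1, 1, 1, 1, 1, 1, 1, 1, 1, 1, 1, 1, 1, 1, 1, 1].
With 45 cycles on 125 points, sign = (−1)^{125−45} = +1.

+1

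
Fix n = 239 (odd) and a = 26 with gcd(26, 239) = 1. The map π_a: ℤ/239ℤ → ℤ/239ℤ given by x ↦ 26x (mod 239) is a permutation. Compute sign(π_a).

-1

Trace 98: π^k(98) = [98, 158, 45, 214, 67, 69, 121] for k=0..6.
2 cycles of lengths [238, 1].
Σ(ℓ_i−1) = 239−2 = 237; sign = (−1)^237 = -1.
Zolotarev: (26|239) = -1, matching the cycle-count sign.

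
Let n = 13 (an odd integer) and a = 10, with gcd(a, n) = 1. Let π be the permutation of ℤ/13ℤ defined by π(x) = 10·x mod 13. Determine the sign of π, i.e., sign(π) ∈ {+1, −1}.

Orbit of 9 under x↦10x: [9, 12, 3, 4, 1, 10]… (length divides ord_13(10)).
Decompose π into cycles: lengths [6, 6, 1] (3 cycles, including the fixed point 0).
13 − 3 = 10 transpositions; sign(π) = (−1)^10 = +1.

+1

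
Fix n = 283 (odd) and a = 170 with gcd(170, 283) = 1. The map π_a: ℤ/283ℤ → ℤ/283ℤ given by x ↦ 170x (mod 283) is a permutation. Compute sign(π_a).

-1

Orbit of 193 under x↦170x: [193, 265, 53, 237, 104, 134, 140]… (length divides ord_283(170)).
2 cycles of lengths [282, 1].
n − c = 283 − 2 = 281; sign = (−1)^281 = -1.
Zolotarev: (170|283) = -1, matching the cycle-count sign.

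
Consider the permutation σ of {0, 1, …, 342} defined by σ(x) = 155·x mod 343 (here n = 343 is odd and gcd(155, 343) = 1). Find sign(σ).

Start at x=36: 36 → 92 → 197 → 8 → 211 → 120 → 78 → … (one orbit).
19 cycles of lengths [49, 49, 49, 49, 49, 49, 7, 7, 7, 7, 7, 7, 1, 1, 1, 1, 1, 1, 1].
Σ(ℓ_i−1) = 343−19 = 324; sign = (−1)^324 = +1.
Zolotarev: (155|343) = +1, matching the cycle-count sign.

+1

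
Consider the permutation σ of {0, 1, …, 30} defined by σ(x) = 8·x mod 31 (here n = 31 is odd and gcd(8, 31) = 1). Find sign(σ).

Trace 8: π^k(8) = [8, 2, 16, 4, 1] for k=0..4.
Decompose π into cycles: lengths [5, 5, 5, 5, 5, 5, 1] (7 cycles, including the fixed point 0).
n − c = 31 − 7 = 24; sign = (−1)^24 = +1.
(8|31)_J = +1 (Zolotarev's lemma cross-check).

+1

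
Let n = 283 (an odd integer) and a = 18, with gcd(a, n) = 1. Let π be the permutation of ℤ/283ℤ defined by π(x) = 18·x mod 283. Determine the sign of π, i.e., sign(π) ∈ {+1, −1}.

Orbit of 187 under x↦18x: [187, 253, 26, 185, 217, 227, 124]… (length divides ord_283(18)).
The orbit structure of x ↦ 18x mod 283: 2 orbits of sizes [282, 1].
2 cycles on 283: each ℓ→(−1)^(ℓ−1), product (−1)^281 = -1.

-1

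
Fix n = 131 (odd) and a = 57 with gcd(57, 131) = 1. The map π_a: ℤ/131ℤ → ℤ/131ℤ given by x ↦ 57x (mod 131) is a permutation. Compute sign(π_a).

Start at x=2: 2 → 114 → 79 → 49 → 42 → 36 → 87 → … (one orbit).
Cycle type of π: 130 + 1; total 2 cycles.
2 cycles on 131: each ℓ→(−1)^(ℓ−1), product (−1)^129 = -1.

-1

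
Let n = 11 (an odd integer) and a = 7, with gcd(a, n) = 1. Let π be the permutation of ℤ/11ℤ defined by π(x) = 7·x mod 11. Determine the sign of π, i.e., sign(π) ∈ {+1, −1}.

Orbit of 4 under x↦7x: [4, 6, 9, 8, 1, 7, 5]… (length divides ord_11(7)).
The orbit structure of x ↦ 7x mod 11: 2 orbits of sizes [10, 1].
11 − 2 = 9 transpositions; sign(π) = (−1)^9 = -1.

-1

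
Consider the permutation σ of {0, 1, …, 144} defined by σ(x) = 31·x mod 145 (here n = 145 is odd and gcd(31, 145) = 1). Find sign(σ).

-1

Start at x=16: 16 → 61 → 6 → 41 → 111 → 106 → 96 → … (one orbit).
10 cycles of lengths [28, 28, 28, 28, 28, 1, 1, 1, 1, 1].
145 − 10 = 135 transpositions; sign(π) = (−1)^135 = -1.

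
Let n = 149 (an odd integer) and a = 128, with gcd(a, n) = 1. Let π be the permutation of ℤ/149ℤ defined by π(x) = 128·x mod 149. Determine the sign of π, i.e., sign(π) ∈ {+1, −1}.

-1

Orbit of 78 under x↦128x: [78, 1, 128, 143, 126, 36, 138]… (length divides ord_149(128)).
Cycle lengths of π_128 on ℤ/149ℤ: [148, 1]; 2 cycles in total.
149 − 2 = 147 transpositions; sign(π) = (−1)^147 = -1.
Zolotarev: (128|149) = -1, matching the cycle-count sign.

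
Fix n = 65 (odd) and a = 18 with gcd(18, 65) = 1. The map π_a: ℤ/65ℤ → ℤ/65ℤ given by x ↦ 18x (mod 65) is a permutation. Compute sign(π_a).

Trace 18: π^k(18) = [18, 64, 47, 1] for k=0..3.
Cycle lengths of π_18 on ℤ/65ℤ: [4, 4, 4, 4, 4, 4, 4, 4, 4, 4, 4, 4, 4, 4, 4, 4, 1]; 17 cycles in total.
Σ(ℓ_i−1) = 65−17 = 48; sign = (−1)^48 = +1.
The Jacobi symbol (18|65) = +1 (Zolotarev) agrees.

+1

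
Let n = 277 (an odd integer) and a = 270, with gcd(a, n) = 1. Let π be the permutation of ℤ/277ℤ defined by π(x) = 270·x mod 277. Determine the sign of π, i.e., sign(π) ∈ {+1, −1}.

Trace 165: π^k(165) = [165, 230, 52, 190, 55, 169, 202] for k=0..6.
The orbit structure of x ↦ 270x mod 277: 5 orbits of sizes [69, 69, 69, 69, 1].
With 5 cycles on 277 points, sign = (−1)^{277−5} = +1.
Via Zolotarev, sign(π_{270}) = (270|277) = +1.

+1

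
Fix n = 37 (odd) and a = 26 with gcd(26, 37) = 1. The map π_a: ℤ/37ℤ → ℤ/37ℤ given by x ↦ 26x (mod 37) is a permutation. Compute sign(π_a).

Orbit of 10 under x↦26x: [10, 1, 26]… (length divides ord_37(26)).
π_26 has 13 disjoint cycles with lengths [3, 3, 3, 3, 3, 3, 3, 3, 3, 3, 3, 3, 1] on {0,…,36}.
13 cycles on 37: each ℓ→(−1)^(ℓ−1), product (−1)^24 = +1.
Check: (26/37) = +1 by Zolotarev.

+1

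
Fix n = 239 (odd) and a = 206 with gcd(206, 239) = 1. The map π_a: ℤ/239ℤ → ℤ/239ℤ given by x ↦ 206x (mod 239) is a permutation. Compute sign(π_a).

Trace 68: π^k(68) = [68, 146, 201, 59, 204, 199, 125] for k=0..6.
2 cycles of lengths [238, 1].
2 cycles on 239: each ℓ→(−1)^(ℓ−1), product (−1)^237 = -1.

-1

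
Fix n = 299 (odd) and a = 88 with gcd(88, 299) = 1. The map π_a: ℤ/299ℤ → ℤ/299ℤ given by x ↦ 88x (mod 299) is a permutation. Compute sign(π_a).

Trace 100: π^k(100) = [100, 129, 289, 17, 1, 88, 269] for k=0..6.
Cycle lengths of π_88 on ℤ/299ℤ: [66, 66, 66, 66, 22, 6, 6, 1]; 8 cycles in total.
With 8 cycles on 299 points, sign = (−1)^{299−8} = -1.

-1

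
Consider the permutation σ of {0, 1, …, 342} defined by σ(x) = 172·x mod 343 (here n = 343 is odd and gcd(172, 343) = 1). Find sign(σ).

Start at x=274: 274 → 137 → 240 → 120 → 60 → 30 → 15 → … (one orbit).
Cycle lengths of π_172 on ℤ/343ℤ: [147, 147, 21, 21, 3, 3, 1]; 7 cycles in total.
n − c = 343 − 7 = 336; sign = (−1)^336 = +1.

+1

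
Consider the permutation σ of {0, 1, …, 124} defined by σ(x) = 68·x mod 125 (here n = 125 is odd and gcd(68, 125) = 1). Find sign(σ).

Start at x=68: 68 → 124 → 57 → 1 → 68 (one orbit).
Cycle type of π: 4×31 + 1; total 32 cycles.
32 cycles on 125: each ℓ→(−1)^(ℓ−1), product (−1)^93 = -1.
Zolotarev: (68|125) = -1, matching the cycle-count sign.

-1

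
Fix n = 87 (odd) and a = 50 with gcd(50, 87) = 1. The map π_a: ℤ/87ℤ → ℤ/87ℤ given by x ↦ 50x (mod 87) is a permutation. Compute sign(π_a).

+1

Trace 44: π^k(44) = [44, 25, 32, 34, 47, 1, 50] for k=0..6.
Cycle type of π: 28×3 + 2 + 1; total 5 cycles.
Σ(ℓ_i−1) = 87−5 = 82; sign = (−1)^82 = +1.
The Jacobi symbol (50|87) = +1 (Zolotarev) agrees.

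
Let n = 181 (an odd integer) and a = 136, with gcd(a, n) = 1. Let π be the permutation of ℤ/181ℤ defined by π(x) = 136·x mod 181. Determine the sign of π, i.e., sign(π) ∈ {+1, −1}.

Orbit of 80 under x↦136x: [80, 20, 5, 137, 170, 133, 169]… (length divides ord_181(136)).
Cycle type of π: 90×2 + 1; total 3 cycles.
181 − 3 = 178 transpositions; sign(π) = (−1)^178 = +1.
Check: (136/181) = +1 by Zolotarev.

+1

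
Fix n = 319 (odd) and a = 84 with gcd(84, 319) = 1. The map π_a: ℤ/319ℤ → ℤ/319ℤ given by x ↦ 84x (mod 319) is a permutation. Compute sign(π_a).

+1

Orbit of 268 under x↦84x: [268, 182, 295, 217, 45, 271, 115]… (length divides ord_319(84)).
Cycle lengths of π_84 on ℤ/319ℤ: [140, 140, 28, 10, 1]; 5 cycles in total.
Σ(ℓ_i−1) = 319−5 = 314; sign = (−1)^314 = +1.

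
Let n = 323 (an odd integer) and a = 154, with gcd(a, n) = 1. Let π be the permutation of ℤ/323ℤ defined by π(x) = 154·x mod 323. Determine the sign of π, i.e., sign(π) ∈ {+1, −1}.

-1

Trace 86: π^k(86) = [86, 1, 154, 137, 103, 35, 222] for k=0..6.
π_154 has 34 disjoint cycles with lengths [18, 18, 18, 18, 18, 18, 18, 18, 18, 18, 18, 18, 18, 18, 18, 18, 18, 1, 1, 1, 1, 1, 1, 1, 1, 1, 1, 1, 1, 1, 1, 1, 1, 1] on {0,…,322}.
sign(π) = (−1)^{n − #cycles} = (−1)^{323−34} = (−1)^289 = -1.
(154|323)_J = -1 (Zolotarev's lemma cross-check).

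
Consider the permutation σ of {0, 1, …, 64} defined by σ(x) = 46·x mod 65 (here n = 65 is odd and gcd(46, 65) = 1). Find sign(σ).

Trace 56: π^k(56) = [56, 41, 1, 46, 36, 31, 61] for k=0..6.
π_46 has 10 disjoint cycles with lengths [12, 12, 12, 12, 12, 1, 1, 1, 1, 1] on {0,…,64}.
sign(π) = (−1)^{n − #cycles} = (−1)^{65−10} = (−1)^55 = -1.

-1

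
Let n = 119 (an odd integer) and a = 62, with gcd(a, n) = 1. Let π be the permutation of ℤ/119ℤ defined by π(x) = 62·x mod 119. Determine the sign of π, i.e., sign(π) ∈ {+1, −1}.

Trace 6: π^k(6) = [6, 15, 97, 64, 41, 43, 48] for k=0..6.
The orbit structure of x ↦ 62x mod 119: 11 orbits of sizes [16, 16, 16, 16, 16, 16, 16, 2, 2, 2, 1].
119 − 11 = 108 transpositions; sign(π) = (−1)^108 = +1.
The Jacobi symbol (62|119) = +1 (Zolotarev) agrees.

+1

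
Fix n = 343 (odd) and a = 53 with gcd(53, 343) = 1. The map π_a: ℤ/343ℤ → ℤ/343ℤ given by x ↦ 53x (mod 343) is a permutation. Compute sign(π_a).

Orbit of 32 under x↦53x: [32, 324, 22, 137, 58, 330, 340]… (length divides ord_343(53)).
Decompose π into cycles: lengths [147, 147, 21, 21, 3, 3, 1] (7 cycles, including the fixed point 0).
Σ(ℓ_i−1) = 343−7 = 336; sign = (−1)^336 = +1.
Check: (53/343) = +1 by Zolotarev.

+1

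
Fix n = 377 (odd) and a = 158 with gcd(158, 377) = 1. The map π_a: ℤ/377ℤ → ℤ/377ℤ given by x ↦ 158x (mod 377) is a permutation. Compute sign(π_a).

-1

Start at x=158: 158 → 82 → 138 → 315 → 6 → 194 → 115 → … (one orbit).
π_158 has 8 disjoint cycles with lengths [84, 84, 84, 84, 14, 14, 12, 1] on {0,…,376}.
With 8 cycles on 377 points, sign = (−1)^{377−8} = -1.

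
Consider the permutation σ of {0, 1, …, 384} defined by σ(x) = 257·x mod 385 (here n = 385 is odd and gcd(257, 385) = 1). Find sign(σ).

+1

Orbit of 313 under x↦257x: [313, 361, 377, 254, 213, 71, 152]… (length divides ord_385(257)).
Cycle lengths of π_257 on ℤ/385ℤ: [60, 60, 60, 60, 30, 30, 20, 20, 12, 12, 6, 5, 5, 4, 1]; 15 cycles in total.
385 − 15 = 370 transpositions; sign(π) = (−1)^370 = +1.
Via Zolotarev, sign(π_{257}) = (257|385) = +1.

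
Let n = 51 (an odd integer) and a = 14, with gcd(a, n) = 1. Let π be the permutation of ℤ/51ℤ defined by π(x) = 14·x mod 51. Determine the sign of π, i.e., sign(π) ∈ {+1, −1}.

Orbit of 43 under x↦14x: [43, 41, 13, 29, 49, 23, 16]… (length divides ord_51(14)).
Cycle type of π: 16×3 + 2 + 1; total 5 cycles.
Σ(ℓ_i−1) = 51−5 = 46; sign = (−1)^46 = +1.
The Jacobi symbol (14|51) = +1 (Zolotarev) agrees.

+1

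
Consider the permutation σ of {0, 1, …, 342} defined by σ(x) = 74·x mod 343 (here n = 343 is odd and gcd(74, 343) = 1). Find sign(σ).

Start at x=71: 71 → 109 → 177 → 64 → 277 → 261 → 106 → … (one orbit).
π_74 has 7 disjoint cycles with lengths [147, 147, 21, 21, 3, 3, 1] on {0,…,342}.
7 cycles on 343: each ℓ→(−1)^(ℓ−1), product (−1)^336 = +1.
Via Zolotarev, sign(π_{74}) = (74|343) = +1.

+1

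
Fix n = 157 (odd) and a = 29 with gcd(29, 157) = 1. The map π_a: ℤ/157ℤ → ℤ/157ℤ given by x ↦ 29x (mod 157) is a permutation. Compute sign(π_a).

-1

Trace 56: π^k(56) = [56, 54, 153, 41, 90, 98, 16] for k=0..6.
4 cycles of lengths [52, 52, 52, 1].
sign(π) = (−1)^{n − #cycles} = (−1)^{157−4} = (−1)^153 = -1.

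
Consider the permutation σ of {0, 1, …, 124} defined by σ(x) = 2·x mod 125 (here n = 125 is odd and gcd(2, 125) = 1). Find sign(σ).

Trace 92: π^k(92) = [92, 59, 118, 111, 97, 69, 13] for k=0..6.
The orbit structure of x ↦ 2x mod 125: 4 orbits of sizes [100, 20, 4, 1].
sign(π) = (−1)^{n − #cycles} = (−1)^{125−4} = (−1)^121 = -1.
The Jacobi symbol (2|125) = -1 (Zolotarev) agrees.

-1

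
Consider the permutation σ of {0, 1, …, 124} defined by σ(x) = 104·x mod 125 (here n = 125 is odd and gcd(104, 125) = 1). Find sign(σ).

+1

Orbit of 1 under x↦104x: [1, 104, 66, 114, 106, 24, 121]… (length divides ord_125(104)).
The orbit structure of x ↦ 104x mod 125: 7 orbits of sizes [50, 50, 10, 10, 2, 2, 1].
n − c = 125 − 7 = 118; sign = (−1)^118 = +1.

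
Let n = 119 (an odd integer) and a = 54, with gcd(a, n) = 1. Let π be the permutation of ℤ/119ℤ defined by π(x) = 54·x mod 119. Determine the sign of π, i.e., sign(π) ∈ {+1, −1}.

+1

Orbit of 45 under x↦54x: [45, 50, 82, 25, 41, 72, 80]… (length divides ord_119(54)).
The orbit structure of x ↦ 54x mod 119: 5 orbits of sizes [48, 48, 16, 6, 1].
With 5 cycles on 119 points, sign = (−1)^{119−5} = +1.
(54|119)_J = +1 (Zolotarev's lemma cross-check).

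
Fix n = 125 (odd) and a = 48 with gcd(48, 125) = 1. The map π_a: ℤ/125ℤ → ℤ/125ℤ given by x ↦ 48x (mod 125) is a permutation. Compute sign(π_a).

-1

Trace 14: π^k(14) = [14, 47, 6, 38, 74, 52, 121] for k=0..6.
The orbit structure of x ↦ 48x mod 125: 4 orbits of sizes [100, 20, 4, 1].
4 cycles on 125: each ℓ→(−1)^(ℓ−1), product (−1)^121 = -1.
Via Zolotarev, sign(π_{48}) = (48|125) = -1.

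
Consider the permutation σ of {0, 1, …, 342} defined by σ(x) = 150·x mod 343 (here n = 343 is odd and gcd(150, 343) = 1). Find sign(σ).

-1

Start at x=271: 271 → 176 → 332 → 65 → 146 → 291 → 89 → … (one orbit).
Cycle type of π: 294 + 42 + 6 + 1; total 4 cycles.
343 − 4 = 339 transpositions; sign(π) = (−1)^339 = -1.
The Jacobi symbol (150|343) = -1 (Zolotarev) agrees.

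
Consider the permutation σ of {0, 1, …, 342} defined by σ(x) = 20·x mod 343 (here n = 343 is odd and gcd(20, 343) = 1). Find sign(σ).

Start at x=258: 258 → 15 → 300 → 169 → 293 → 29 → 237 → … (one orbit).
Cycle lengths of π_20 on ℤ/343ℤ: [98, 98, 98, 14, 14, 14, 2, 2, 2, 1]; 10 cycles in total.
10 cycles on 343: each ℓ→(−1)^(ℓ−1), product (−1)^333 = -1.
The Jacobi symbol (20|343) = -1 (Zolotarev) agrees.

-1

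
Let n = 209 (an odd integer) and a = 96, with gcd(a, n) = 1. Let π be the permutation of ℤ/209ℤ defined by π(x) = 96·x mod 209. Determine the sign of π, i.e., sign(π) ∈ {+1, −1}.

Orbit of 58 under x↦96x: [58, 134, 115, 172, 1, 96, 20]… (length divides ord_209(96)).
π_96 has 38 disjoint cycles with lengths [10, 10, 10, 10, 10, 10, 10, 10, 10, 10, 10, 10, 10, 10, 10, 10, 10, 10, 10, 1, 1, 1, 1, 1, 1, 1, 1, 1, 1, 1, 1, 1, 1, 1, 1, 1, 1, 1] on {0,…,208}.
sign(π) = (−1)^{n − #cycles} = (−1)^{209−38} = (−1)^171 = -1.
(96|209)_J = -1 (Zolotarev's lemma cross-check).

-1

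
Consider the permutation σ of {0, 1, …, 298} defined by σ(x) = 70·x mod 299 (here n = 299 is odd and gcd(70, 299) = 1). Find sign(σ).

-1

Trace 116: π^k(116) = [116, 47, 1, 70] for k=0..3.
Cycle lengths of π_70 on ℤ/299ℤ: [4, 4, 4, 4, 4, 4, 4, 4, 4, 4, 4, 4, 4, 4, 4, 4, 4, 4, 4, 4, 4, 4, 4, 4, 4, 4, 4, 4, 4, 4, 4, 4, 4, 4, 4, 4, 4, 4, 4, 4, 4, 4, 4, 4, 4, 4, 4, 4, 4, 4, 4, 4, 4, 4, 4, 4, 4, 4, 4, 4, 4, 4, 4, 4, 4, 4, 4, 4, 4, 1, 1, 1, 1, 1, 1, 1, 1, 1, 1, 1, 1, 1, 1, 1, 1, 1, 1, 1, 1, 1, 1, 1]; 92 cycles in total.
With 92 cycles on 299 points, sign = (−1)^{299−92} = -1.
The Jacobi symbol (70|299) = -1 (Zolotarev) agrees.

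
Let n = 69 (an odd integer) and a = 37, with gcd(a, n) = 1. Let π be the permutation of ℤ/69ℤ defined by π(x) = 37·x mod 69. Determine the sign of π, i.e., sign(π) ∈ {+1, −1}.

Start at x=22: 22 → 55 → 34 → 16 → 40 → 31 → 43 → … (one orbit).
π_37 has 6 disjoint cycles with lengths [22, 22, 22, 1, 1, 1] on {0,…,68}.
6 cycles on 69: each ℓ→(−1)^(ℓ−1), product (−1)^63 = -1.
Zolotarev: (37|69) = -1, matching the cycle-count sign.

-1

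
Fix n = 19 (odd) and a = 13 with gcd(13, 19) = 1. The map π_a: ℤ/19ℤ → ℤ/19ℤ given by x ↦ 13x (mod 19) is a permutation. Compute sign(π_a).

-1

Trace 18: π^k(18) = [18, 6, 2, 7, 15, 5, 8] for k=0..6.
Cycle lengths of π_13 on ℤ/19ℤ: [18, 1]; 2 cycles in total.
19 − 2 = 17 transpositions; sign(π) = (−1)^17 = -1.
Check: (13/19) = -1 by Zolotarev.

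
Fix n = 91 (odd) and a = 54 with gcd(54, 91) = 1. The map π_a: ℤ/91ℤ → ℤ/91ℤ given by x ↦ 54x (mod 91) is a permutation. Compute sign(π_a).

+1

Trace 89: π^k(89) = [89, 74, 83, 23, 59, 1, 54] for k=0..6.
π_54 has 9 disjoint cycles with lengths [12, 12, 12, 12, 12, 12, 12, 6, 1] on {0,…,90}.
91 − 9 = 82 transpositions; sign(π) = (−1)^82 = +1.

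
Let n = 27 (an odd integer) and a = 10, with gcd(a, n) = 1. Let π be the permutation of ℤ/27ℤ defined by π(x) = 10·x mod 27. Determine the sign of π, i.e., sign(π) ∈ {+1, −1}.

Trace 1: π^k(1) = [1, 10, 19] for k=0..2.
Cycle lengths of π_10 on ℤ/27ℤ: [3, 3, 3, 3, 3, 3, 1, 1, 1, 1, 1, 1, 1, 1, 1]; 15 cycles in total.
Σ(ℓ_i−1) = 27−15 = 12; sign = (−1)^12 = +1.
Check: (10/27) = +1 by Zolotarev.

+1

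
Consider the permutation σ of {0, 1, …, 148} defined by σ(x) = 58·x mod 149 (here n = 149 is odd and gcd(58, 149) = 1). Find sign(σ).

Orbit of 79 under x↦58x: [79, 112, 89, 96, 55, 61, 111]… (length divides ord_149(58)).
2 cycles of lengths [148, 1].
n − c = 149 − 2 = 147; sign = (−1)^147 = -1.

-1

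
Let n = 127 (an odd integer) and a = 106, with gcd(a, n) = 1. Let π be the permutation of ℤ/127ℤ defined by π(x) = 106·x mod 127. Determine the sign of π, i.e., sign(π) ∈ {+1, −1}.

Orbit of 52 under x↦106x: [52, 51, 72, 12, 2, 85, 120]… (length divides ord_127(106)).
2 cycles of lengths [126, 1].
With 2 cycles on 127 points, sign = (−1)^{127−2} = -1.
The Jacobi symbol (106|127) = -1 (Zolotarev) agrees.

-1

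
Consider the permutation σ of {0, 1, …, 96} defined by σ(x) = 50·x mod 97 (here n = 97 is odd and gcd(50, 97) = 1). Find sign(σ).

+1

Trace 64: π^k(64) = [64, 96, 47, 22, 33, 1, 50] for k=0..6.
Decompose π into cycles: lengths [8, 8, 8, 8, 8, 8, 8, 8, 8, 8, 8, 8, 1] (13 cycles, including the fixed point 0).
97 − 13 = 84 transpositions; sign(π) = (−1)^84 = +1.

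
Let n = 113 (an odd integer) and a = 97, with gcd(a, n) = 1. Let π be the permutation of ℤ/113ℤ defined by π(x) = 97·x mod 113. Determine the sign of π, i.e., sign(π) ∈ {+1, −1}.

+1

Trace 49: π^k(49) = [49, 7, 1, 97, 30, 85, 109] for k=0..6.
Cycle lengths of π_97 on ℤ/113ℤ: [14, 14, 14, 14, 14, 14, 14, 14, 1]; 9 cycles in total.
9 cycles on 113: each ℓ→(−1)^(ℓ−1), product (−1)^104 = +1.
Via Zolotarev, sign(π_{97}) = (97|113) = +1.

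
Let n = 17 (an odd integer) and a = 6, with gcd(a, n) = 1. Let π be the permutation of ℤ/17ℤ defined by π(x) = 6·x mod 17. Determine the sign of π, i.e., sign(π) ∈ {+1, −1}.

Start at x=7: 7 → 8 → 14 → 16 → 11 → 15 → 5 → … (one orbit).
Decompose π into cycles: lengths [16, 1] (2 cycles, including the fixed point 0).
Σ(ℓ_i−1) = 17−2 = 15; sign = (−1)^15 = -1.
(6|17)_J = -1 (Zolotarev's lemma cross-check).

-1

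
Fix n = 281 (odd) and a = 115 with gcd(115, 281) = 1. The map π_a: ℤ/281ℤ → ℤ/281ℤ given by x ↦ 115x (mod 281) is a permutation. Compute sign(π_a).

Orbit of 85 under x↦115x: [85, 221, 125, 44, 2, 230, 36]… (length divides ord_281(115)).
π_115 has 2 disjoint cycles with lengths [280, 1] on {0,…,280}.
sign(π) = (−1)^{n − #cycles} = (−1)^{281−2} = (−1)^279 = -1.
(115|281)_J = -1 (Zolotarev's lemma cross-check).

-1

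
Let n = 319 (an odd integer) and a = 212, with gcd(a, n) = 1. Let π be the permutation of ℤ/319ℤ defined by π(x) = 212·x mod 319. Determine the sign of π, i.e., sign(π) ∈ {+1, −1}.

+1

Trace 152: π^k(152) = [152, 5, 103, 144, 223, 64, 170] for k=0..6.
Cycle lengths of π_212 on ℤ/319ℤ: [70, 70, 70, 70, 14, 14, 5, 5, 1]; 9 cycles in total.
With 9 cycles on 319 points, sign = (−1)^{319−9} = +1.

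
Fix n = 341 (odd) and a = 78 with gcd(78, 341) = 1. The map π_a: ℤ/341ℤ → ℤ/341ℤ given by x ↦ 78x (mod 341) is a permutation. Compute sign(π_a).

+1

Start at x=287: 287 → 221 → 188 → 1 → 78 → 287 (one orbit).
Decompose π into cycles: lengths [5, 5, 5, 5, 5, 5, 5, 5, 5, 5, 5, 5, 5, 5, 5, 5, 5, 5, 5, 5, 5, 5, 5, 5, 5, 5, 5, 5, 5, 5, 5, 5, 5, 5, 5, 5, 5, 5, 5, 5, 5, 5, 5, 5, 5, 5, 5, 5, 5, 5, 5, 5, 5, 5, 5, 5, 5, 5, 5, 5, 5, 5, 5, 5, 5, 5, 1, 1, 1, 1, 1, 1, 1, 1, 1, 1, 1] (77 cycles, including the fixed point 0).
n − c = 341 − 77 = 264; sign = (−1)^264 = +1.
The Jacobi symbol (78|341) = +1 (Zolotarev) agrees.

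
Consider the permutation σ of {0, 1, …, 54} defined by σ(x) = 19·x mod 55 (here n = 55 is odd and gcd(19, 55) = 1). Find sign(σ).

Orbit of 24 under x↦19x: [24, 16, 29, 1, 19, 31, 39]… (length divides ord_55(19)).
Cycle type of π: 10×5 + 2×2 + 1; total 8 cycles.
n − c = 55 − 8 = 47; sign = (−1)^47 = -1.
(19|55)_J = -1 (Zolotarev's lemma cross-check).

-1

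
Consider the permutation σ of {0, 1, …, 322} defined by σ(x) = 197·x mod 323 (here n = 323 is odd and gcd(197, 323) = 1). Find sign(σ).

-1

Trace 178: π^k(178) = [178, 182, 1, 197, 49, 286, 140] for k=0..6.
14 cycles of lengths [48, 48, 48, 48, 48, 48, 16, 3, 3, 3, 3, 3, 3, 1].
sign(π) = (−1)^{n − #cycles} = (−1)^{323−14} = (−1)^309 = -1.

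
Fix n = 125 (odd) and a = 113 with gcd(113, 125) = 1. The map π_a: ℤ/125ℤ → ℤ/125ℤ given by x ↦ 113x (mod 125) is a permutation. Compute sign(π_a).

-1

Orbit of 68 under x↦113x: [68, 59, 42, 121, 48, 49, 37]… (length divides ord_125(113)).
The orbit structure of x ↦ 113x mod 125: 4 orbits of sizes [100, 20, 4, 1].
Σ(ℓ_i−1) = 125−4 = 121; sign = (−1)^121 = -1.
Check: (113/125) = -1 by Zolotarev.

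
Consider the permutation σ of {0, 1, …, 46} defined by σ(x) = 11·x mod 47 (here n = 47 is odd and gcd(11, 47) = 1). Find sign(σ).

Trace 28: π^k(28) = [28, 26, 4, 44, 14, 13, 2] for k=0..6.
Cycle lengths of π_11 on ℤ/47ℤ: [46, 1]; 2 cycles in total.
47 − 2 = 45 transpositions; sign(π) = (−1)^45 = -1.

-1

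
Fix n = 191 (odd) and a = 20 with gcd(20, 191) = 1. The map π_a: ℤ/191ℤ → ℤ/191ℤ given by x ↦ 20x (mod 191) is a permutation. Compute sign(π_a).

+1

Trace 10: π^k(10) = [10, 9, 180, 162, 184, 51, 65] for k=0..6.
Decompose π into cycles: lengths [95, 95, 1] (3 cycles, including the fixed point 0).
n − c = 191 − 3 = 188; sign = (−1)^188 = +1.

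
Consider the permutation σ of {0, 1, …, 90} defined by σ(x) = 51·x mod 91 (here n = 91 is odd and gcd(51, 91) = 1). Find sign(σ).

Trace 53: π^k(53) = [53, 64, 79, 25, 1, 51] for k=0..5.
π_51 has 21 disjoint cycles with lengths [6, 6, 6, 6, 6, 6, 6, 6, 6, 6, 6, 6, 3, 3, 2, 2, 2, 2, 2, 2, 1] on {0,…,90}.
With 21 cycles on 91 points, sign = (−1)^{91−21} = +1.

+1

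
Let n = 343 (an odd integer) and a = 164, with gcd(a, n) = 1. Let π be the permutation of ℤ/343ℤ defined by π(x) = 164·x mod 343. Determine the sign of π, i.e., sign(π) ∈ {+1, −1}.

-1

Trace 233: π^k(233) = [233, 139, 158, 187, 141, 143, 128] for k=0..6.
π_164 has 4 disjoint cycles with lengths [294, 42, 6, 1] on {0,…,342}.
4 cycles on 343: each ℓ→(−1)^(ℓ−1), product (−1)^339 = -1.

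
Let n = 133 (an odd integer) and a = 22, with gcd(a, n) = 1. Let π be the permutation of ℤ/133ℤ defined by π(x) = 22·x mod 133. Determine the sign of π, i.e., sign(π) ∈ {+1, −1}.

Start at x=36: 36 → 127 → 1 → 22 → 85 → 8 → 43 → … (one orbit).
π_22 has 14 disjoint cycles with lengths [18, 18, 18, 18, 18, 18, 18, 1, 1, 1, 1, 1, 1, 1] on {0,…,132}.
With 14 cycles on 133 points, sign = (−1)^{133−14} = -1.
Check: (22/133) = -1 by Zolotarev.

-1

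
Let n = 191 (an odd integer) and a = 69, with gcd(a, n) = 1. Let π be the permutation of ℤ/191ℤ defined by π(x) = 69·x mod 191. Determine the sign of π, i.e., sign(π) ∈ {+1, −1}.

+1

Orbit of 107 under x↦69x: [107, 125, 30, 160, 153, 52, 150]… (length divides ord_191(69)).
11 cycles of lengths [19, 19, 19, 19, 19, 19, 19, 19, 19, 19, 1].
Σ(ℓ_i−1) = 191−11 = 180; sign = (−1)^180 = +1.
(69|191)_J = +1 (Zolotarev's lemma cross-check).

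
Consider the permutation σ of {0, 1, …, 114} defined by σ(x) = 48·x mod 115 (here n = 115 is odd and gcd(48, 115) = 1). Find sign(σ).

Orbit of 6 under x↦48x: [6, 58, 24, 2, 96, 8, 39]… (length divides ord_115(48)).
Cycle type of π: 44×2 + 11×2 + 4 + 1; total 6 cycles.
6 cycles on 115: each ℓ→(−1)^(ℓ−1), product (−1)^109 = -1.

-1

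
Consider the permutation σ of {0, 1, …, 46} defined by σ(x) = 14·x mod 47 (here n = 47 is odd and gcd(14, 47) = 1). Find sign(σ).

+1

Start at x=28: 28 → 16 → 36 → 34 → 6 → 37 → 1 → … (one orbit).
π_14 has 3 disjoint cycles with lengths [23, 23, 1] on {0,…,46}.
47 − 3 = 44 transpositions; sign(π) = (−1)^44 = +1.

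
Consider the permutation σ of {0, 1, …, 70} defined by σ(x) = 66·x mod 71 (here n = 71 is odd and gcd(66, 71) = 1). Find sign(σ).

Trace 1: π^k(1) = [1, 66, 25, 17, 57, 70, 5] for k=0..6.
π_66 has 8 disjoint cycles with lengths [10, 10, 10, 10, 10, 10, 10, 1] on {0,…,70}.
With 8 cycles on 71 points, sign = (−1)^{71−8} = -1.
Via Zolotarev, sign(π_{66}) = (66|71) = -1.

-1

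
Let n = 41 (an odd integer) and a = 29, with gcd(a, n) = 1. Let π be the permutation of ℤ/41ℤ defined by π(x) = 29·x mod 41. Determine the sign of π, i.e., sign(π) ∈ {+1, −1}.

Start at x=16: 16 → 13 → 8 → 27 → 4 → 34 → 2 → … (one orbit).
2 cycles of lengths [40, 1].
sign(π) = (−1)^{n − #cycles} = (−1)^{41−2} = (−1)^39 = -1.
(29|41)_J = -1 (Zolotarev's lemma cross-check).

-1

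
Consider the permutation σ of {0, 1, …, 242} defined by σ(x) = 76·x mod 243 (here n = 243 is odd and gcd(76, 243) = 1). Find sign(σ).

Start at x=169: 169 → 208 → 13 → 16 → 1 → 76 → 187 → … (one orbit).
The orbit structure of x ↦ 76x mod 243: 11 orbits of sizes [81, 81, 27, 27, 9, 9, 3, 3, 1, 1, 1].
n − c = 243 − 11 = 232; sign = (−1)^232 = +1.

+1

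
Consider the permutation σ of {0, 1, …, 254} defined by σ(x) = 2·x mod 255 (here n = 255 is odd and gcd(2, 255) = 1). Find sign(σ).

Orbit of 16 under x↦2x: [16, 32, 64, 128, 1, 2, 4]… (length divides ord_255(2)).
Cycle type of π: 8×30 + 4×3 + 2 + 1; total 35 cycles.
With 35 cycles on 255 points, sign = (−1)^{255−35} = +1.

+1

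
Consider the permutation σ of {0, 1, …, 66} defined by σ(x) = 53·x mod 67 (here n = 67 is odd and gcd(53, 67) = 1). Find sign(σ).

-1

Start at x=25: 25 → 52 → 9 → 8 → 22 → 27 → 24 → … (one orbit).
Cycle lengths of π_53 on ℤ/67ℤ: [22, 22, 22, 1]; 4 cycles in total.
4 cycles on 67: each ℓ→(−1)^(ℓ−1), product (−1)^63 = -1.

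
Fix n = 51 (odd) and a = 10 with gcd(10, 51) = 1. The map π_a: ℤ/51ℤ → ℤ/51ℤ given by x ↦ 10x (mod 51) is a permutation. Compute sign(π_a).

-1

Start at x=4: 4 → 40 → 43 → 22 → 16 → 7 → 19 → … (one orbit).
6 cycles of lengths [16, 16, 16, 1, 1, 1].
Σ(ℓ_i−1) = 51−6 = 45; sign = (−1)^45 = -1.
The Jacobi symbol (10|51) = -1 (Zolotarev) agrees.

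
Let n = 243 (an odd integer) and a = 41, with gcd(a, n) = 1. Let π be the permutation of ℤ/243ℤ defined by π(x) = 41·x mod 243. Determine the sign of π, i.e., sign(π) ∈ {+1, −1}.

Trace 133: π^k(133) = [133, 107, 13, 47, 226, 32, 97] for k=0..6.
Decompose π into cycles: lengths [162, 54, 18, 6, 2, 1] (6 cycles, including the fixed point 0).
243 − 6 = 237 transpositions; sign(π) = (−1)^237 = -1.
Zolotarev: (41|243) = -1, matching the cycle-count sign.

-1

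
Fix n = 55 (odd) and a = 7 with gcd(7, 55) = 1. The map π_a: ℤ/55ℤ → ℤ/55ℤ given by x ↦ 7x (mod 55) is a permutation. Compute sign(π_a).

Orbit of 4 under x↦7x: [4, 28, 31, 52, 34, 18, 16]… (length divides ord_55(7)).
π_7 has 5 disjoint cycles with lengths [20, 20, 10, 4, 1] on {0,…,54}.
n − c = 55 − 5 = 50; sign = (−1)^50 = +1.
The Jacobi symbol (7|55) = +1 (Zolotarev) agrees.

+1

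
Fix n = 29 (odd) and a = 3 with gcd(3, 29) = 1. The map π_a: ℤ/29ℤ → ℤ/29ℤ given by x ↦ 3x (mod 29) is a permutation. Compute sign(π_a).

-1

Trace 23: π^k(23) = [23, 11, 4, 12, 7, 21, 5] for k=0..6.
The orbit structure of x ↦ 3x mod 29: 2 orbits of sizes [28, 1].
With 2 cycles on 29 points, sign = (−1)^{29−2} = -1.
Check: (3/29) = -1 by Zolotarev.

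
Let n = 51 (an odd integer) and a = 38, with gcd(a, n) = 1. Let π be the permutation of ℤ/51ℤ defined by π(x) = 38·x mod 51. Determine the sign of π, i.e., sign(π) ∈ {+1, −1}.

Orbit of 47 under x↦38x: [47, 1, 38, 16]… (length divides ord_51(38)).
14 cycles of lengths [4, 4, 4, 4, 4, 4, 4, 4, 4, 4, 4, 4, 2, 1].
n − c = 51 − 14 = 37; sign = (−1)^37 = -1.
Zolotarev: (38|51) = -1, matching the cycle-count sign.

-1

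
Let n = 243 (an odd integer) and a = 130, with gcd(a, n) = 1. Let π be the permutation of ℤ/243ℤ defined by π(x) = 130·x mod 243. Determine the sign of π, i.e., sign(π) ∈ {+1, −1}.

Orbit of 88 under x↦130x: [88, 19, 40, 97, 217, 22, 187]… (length divides ord_243(130)).
The orbit structure of x ↦ 130x mod 243: 11 orbits of sizes [81, 81, 27, 27, 9, 9, 3, 3, 1, 1, 1].
n − c = 243 − 11 = 232; sign = (−1)^232 = +1.
Zolotarev: (130|243) = +1, matching the cycle-count sign.

+1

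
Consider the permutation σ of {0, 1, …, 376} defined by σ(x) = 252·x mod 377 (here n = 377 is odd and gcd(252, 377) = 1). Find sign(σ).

-1

Orbit of 181 under x↦252x: [181, 372, 248, 291, 194, 255, 170]… (length divides ord_377(252)).
Decompose π into cycles: lengths [28, 28, 28, 28, 28, 28, 28, 28, 28, 28, 28, 28, 7, 7, 7, 7, 4, 4, 4, 1] (20 cycles, including the fixed point 0).
sign(π) = (−1)^{n − #cycles} = (−1)^{377−20} = (−1)^357 = -1.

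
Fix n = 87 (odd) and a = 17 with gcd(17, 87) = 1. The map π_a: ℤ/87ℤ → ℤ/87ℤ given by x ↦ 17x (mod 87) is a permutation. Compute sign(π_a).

+1

Trace 17: π^k(17) = [17, 28, 41, 1] for k=0..3.
Cycle type of π: 4×21 + 2 + 1; total 23 cycles.
23 cycles on 87: each ℓ→(−1)^(ℓ−1), product (−1)^64 = +1.
Check: (17/87) = +1 by Zolotarev.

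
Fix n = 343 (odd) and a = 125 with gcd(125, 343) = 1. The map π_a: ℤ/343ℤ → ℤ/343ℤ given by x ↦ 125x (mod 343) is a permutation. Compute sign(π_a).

Trace 300: π^k(300) = [300, 113, 62, 204, 118, 1, 125] for k=0..6.
Cycle type of π: 98×3 + 14×3 + 2×3 + 1; total 10 cycles.
Σ(ℓ_i−1) = 343−10 = 333; sign = (−1)^333 = -1.

-1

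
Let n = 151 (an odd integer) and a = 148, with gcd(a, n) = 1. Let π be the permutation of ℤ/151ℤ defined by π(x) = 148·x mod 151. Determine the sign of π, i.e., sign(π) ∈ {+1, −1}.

+1

Orbit of 94 under x↦148x: [94, 20, 91, 29, 64, 110, 123]… (length divides ord_151(148)).
Cycle lengths of π_148 on ℤ/151ℤ: [25, 25, 25, 25, 25, 25, 1]; 7 cycles in total.
151 − 7 = 144 transpositions; sign(π) = (−1)^144 = +1.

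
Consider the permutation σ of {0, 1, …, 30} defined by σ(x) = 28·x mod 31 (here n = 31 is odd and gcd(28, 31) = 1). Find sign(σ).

Orbit of 5 under x↦28x: [5, 16, 14, 20, 2, 25, 18]… (length divides ord_31(28)).
π_28 has 3 disjoint cycles with lengths [15, 15, 1] on {0,…,30}.
3 cycles on 31: each ℓ→(−1)^(ℓ−1), product (−1)^28 = +1.
(28|31)_J = +1 (Zolotarev's lemma cross-check).

+1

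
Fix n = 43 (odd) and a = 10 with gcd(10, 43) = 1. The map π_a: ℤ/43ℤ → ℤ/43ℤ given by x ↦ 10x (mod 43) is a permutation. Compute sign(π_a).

Orbit of 38 under x↦10x: [38, 36, 16, 31, 9, 4, 40]… (length divides ord_43(10)).
3 cycles of lengths [21, 21, 1].
n − c = 43 − 3 = 40; sign = (−1)^40 = +1.
Via Zolotarev, sign(π_{10}) = (10|43) = +1.

+1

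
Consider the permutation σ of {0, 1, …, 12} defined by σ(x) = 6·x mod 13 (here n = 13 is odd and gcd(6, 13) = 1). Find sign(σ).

Orbit of 1 under x↦6x: [1, 6, 10, 8, 9, 2, 12]… (length divides ord_13(6)).
Cycle type of π: 12 + 1; total 2 cycles.
sign(π) = (−1)^{n − #cycles} = (−1)^{13−2} = (−1)^11 = -1.

-1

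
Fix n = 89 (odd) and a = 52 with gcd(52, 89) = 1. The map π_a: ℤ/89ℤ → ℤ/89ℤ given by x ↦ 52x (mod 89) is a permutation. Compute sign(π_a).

-1

Orbit of 52 under x↦52x: [52, 34, 77, 88, 37, 55, 12]… (length divides ord_89(52)).
Cycle type of π: 8×11 + 1; total 12 cycles.
n − c = 89 − 12 = 77; sign = (−1)^77 = -1.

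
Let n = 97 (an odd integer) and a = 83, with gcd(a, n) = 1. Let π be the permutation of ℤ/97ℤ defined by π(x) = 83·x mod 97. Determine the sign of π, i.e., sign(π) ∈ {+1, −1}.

Start at x=51: 51 → 62 → 5 → 27 → 10 → 54 → 20 → … (one orbit).
Decompose π into cycles: lengths [96, 1] (2 cycles, including the fixed point 0).
sign(π) = (−1)^{n − #cycles} = (−1)^{97−2} = (−1)^95 = -1.

-1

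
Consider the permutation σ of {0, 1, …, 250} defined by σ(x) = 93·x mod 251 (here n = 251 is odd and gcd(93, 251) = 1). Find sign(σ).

+1

Trace 241: π^k(241) = [241, 74, 105, 227, 27, 1, 93] for k=0..6.
3 cycles of lengths [125, 125, 1].
Σ(ℓ_i−1) = 251−3 = 248; sign = (−1)^248 = +1.
(93|251)_J = +1 (Zolotarev's lemma cross-check).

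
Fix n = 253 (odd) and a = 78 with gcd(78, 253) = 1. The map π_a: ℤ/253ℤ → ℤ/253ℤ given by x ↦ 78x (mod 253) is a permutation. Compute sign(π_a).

+1

Start at x=133: 133 → 1 → 78 → 12 → 177 → 144 → 100 → … (one orbit).
Decompose π into cycles: lengths [11, 11, 11, 11, 11, 11, 11, 11, 11, 11, 11, 11, 11, 11, 11, 11, 11, 11, 11, 11, 11, 11, 1, 1, 1, 1, 1, 1, 1, 1, 1, 1, 1] (33 cycles, including the fixed point 0).
n − c = 253 − 33 = 220; sign = (−1)^220 = +1.
(78|253)_J = +1 (Zolotarev's lemma cross-check).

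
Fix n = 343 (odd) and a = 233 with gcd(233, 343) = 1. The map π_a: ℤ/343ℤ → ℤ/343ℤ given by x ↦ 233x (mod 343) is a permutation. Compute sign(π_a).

+1

Trace 295: π^k(295) = [295, 135, 242, 134, 9, 39, 169] for k=0..6.
π_233 has 7 disjoint cycles with lengths [147, 147, 21, 21, 3, 3, 1] on {0,…,342}.
n − c = 343 − 7 = 336; sign = (−1)^336 = +1.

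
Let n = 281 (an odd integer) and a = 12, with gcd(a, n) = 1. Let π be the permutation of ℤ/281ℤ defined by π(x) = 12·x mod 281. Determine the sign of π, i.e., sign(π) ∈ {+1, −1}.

-1

Start at x=45: 45 → 259 → 17 → 204 → 200 → 152 → 138 → … (one orbit).
2 cycles of lengths [280, 1].
2 cycles on 281: each ℓ→(−1)^(ℓ−1), product (−1)^279 = -1.
The Jacobi symbol (12|281) = -1 (Zolotarev) agrees.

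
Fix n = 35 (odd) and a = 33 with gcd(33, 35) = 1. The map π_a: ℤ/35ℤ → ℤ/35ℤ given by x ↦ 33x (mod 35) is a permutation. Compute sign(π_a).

+1

Start at x=29: 29 → 12 → 11 → 13 → 9 → 17 → 1 → … (one orbit).
Cycle lengths of π_33 on ℤ/35ℤ: [12, 12, 6, 4, 1]; 5 cycles in total.
sign(π) = (−1)^{n − #cycles} = (−1)^{35−5} = (−1)^30 = +1.
Check: (33/35) = +1 by Zolotarev.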